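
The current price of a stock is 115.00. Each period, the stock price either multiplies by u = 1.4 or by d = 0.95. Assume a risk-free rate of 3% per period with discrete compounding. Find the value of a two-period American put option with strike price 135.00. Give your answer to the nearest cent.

20.56

Risk-neutral probability p = (1 + 0.03 − 0.95)/(1.4 − 0.95) = 0.0800/0.4500 = 0.1778
Terminal stock prices: S_uu = 225.4, S_ud = 152.9, S_dd = 103.8
Terminal payoffs (K − S): max(-90.4, 0) = 0, max(-17.95, 0) = 0, max(31.21, 0) = 31.21
Node u (S = 161): continuation = 1/1.03·[0.1778·0.0000 + 0.8222·0.0000] = 0.0000; exercise value = 0.0000 ≤ continuation, so V_u = 0.0000
Node d (S = 109.2): continuation = 1/1.03·[0.1778·0.0000 + 0.8222·31.2125] = 24.9161; exercise value = 25.7500 > continuation, so V_d = 25.7500 (exercise)
Node 0 (S = 115): continuation = 1/1.03·[0.1778·0.0000 + 0.8222·25.7500] = 20.5556; exercise value = 20.0000 ≤ continuation, so V_0 = 20.5556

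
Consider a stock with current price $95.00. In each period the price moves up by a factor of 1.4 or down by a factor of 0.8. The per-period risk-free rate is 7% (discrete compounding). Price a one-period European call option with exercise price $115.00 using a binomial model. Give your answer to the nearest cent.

$7.57

Risk-neutral probability p = (1 + 0.07 − 0.8)/(1.4 − 0.8) = 0.2700/0.6000 = 0.4500
Terminal stock prices: S_u = 133, S_d = 76
Terminal payoffs (S − K): max(18, 0) = 18, max(-39, 0) = 0
Node 0 (S = 95): V_0 = 1/1.07·[0.4500·18.0000 + 0.5500·0.0000] = 7.5701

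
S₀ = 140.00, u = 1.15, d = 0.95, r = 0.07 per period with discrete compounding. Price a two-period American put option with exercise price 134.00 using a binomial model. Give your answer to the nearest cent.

1.07

Risk-neutral probability p = (1 + 0.07 − 0.95)/(1.15 − 0.95) = 0.1200/0.2000 = 0.6000
Terminal stock prices: S_uu = 185.1, S_ud = 152.9, S_dd = 126.3
Terminal payoffs (K − S): max(-51.15, 0) = 0, max(-18.95, 0) = 0, max(7.65, 0) = 7.65
Node u (S = 161): continuation = 1/1.07·[0.6000·0.0000 + 0.4000·0.0000] = 0.0000; exercise value = 0.0000 ≤ continuation, so V_u = 0.0000
Node d (S = 133): continuation = 1/1.07·[0.6000·0.0000 + 0.4000·7.6500] = 2.8598; exercise value = 1.0000 ≤ continuation, so V_d = 2.8598
Node 0 (S = 140): continuation = 1/1.07·[0.6000·0.0000 + 0.4000·2.8598] = 1.0691; exercise value = 0.0000 ≤ continuation, so V_0 = 1.0691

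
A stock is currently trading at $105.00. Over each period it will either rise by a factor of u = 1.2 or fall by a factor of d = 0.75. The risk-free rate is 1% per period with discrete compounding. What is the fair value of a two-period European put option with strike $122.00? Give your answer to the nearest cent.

Risk-neutral probability p = (1 + 0.01 − 0.75)/(1.2 − 0.75) = 0.2600/0.4500 = 0.5778
Terminal stock prices: S_uu = 151.2, S_ud = 94.5, S_dd = 59.06
Terminal payoffs (K − S): max(-29.2, 0) = 0, max(27.5, 0) = 27.5, max(62.94, 0) = 62.94
Node u (S = 126): V_u = 1/1.01·[0.5778·0.0000 + 0.4222·27.5000] = 11.4961
Node d (S = 78.75): V_d = 1/1.01·[0.5778·27.5000 + 0.4222·62.9375] = 42.0421
Node 0 (S = 105): V_0 = 1/1.01·[0.5778·11.4961 + 0.4222·42.0421] = 24.1518

$24.15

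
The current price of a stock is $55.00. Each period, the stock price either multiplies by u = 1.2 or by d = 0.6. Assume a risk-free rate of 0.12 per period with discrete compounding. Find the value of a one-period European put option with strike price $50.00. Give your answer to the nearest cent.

Risk-neutral probability p = (1 + 0.12 − 0.6)/(1.2 − 0.6) = 0.5200/0.6000 = 0.8667
Terminal stock prices: S_u = 66, S_d = 33
Terminal payoffs (K − S): max(-16, 0) = 0, max(17, 0) = 17
Node 0 (S = 55): V_0 = 1/1.12·[0.8667·0.0000 + 0.1333·17.0000] = 2.0238

$2.02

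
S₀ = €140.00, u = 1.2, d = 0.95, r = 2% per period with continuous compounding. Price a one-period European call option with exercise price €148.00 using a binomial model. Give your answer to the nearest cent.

Risk-neutral probability p = (e^0.02 − 0.95)/(1.2 − 0.95) = 0.0702/0.2500 = 0.2808
Terminal stock prices: S_u = 168, S_d = 133
Terminal payoffs (S − K): max(20, 0) = 20, max(-15, 0) = 0
Node 0 (S = 140): V_0 = e^(−0.02)·[0.2808·20.0000 + 0.7192·0.0000] = 5.5049

€5.50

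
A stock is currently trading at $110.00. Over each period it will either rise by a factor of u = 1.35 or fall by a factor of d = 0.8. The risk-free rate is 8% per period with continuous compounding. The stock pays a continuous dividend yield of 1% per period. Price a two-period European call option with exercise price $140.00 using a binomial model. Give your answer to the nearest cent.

$12.65

Per-period risk-free factor R = e^0.08 = 1.0833; dividend-adjusted growth = e^(0.08−0.01) = 1.0725.
Risk-neutral probability p = (1.0725 − 0.8)/(1.35 − 0.8) = 0.2725/0.5500 = 0.4955
Terminal stock prices: S_uu = 200.5, S_ud = 118.8, S_dd = 70.4
Terminal payoffs (S − K): max(60.48, 0) = 60.48, max(-21.2, 0) = 0, max(-69.6, 0) = 0
Node u (S = 148.5): V_u = e^(−0.08)·[0.4955·60.4750 + 0.5045·0.0000] = 27.6598
Node d (S = 88): V_d = e^(−0.08)·[0.4955·0.0000 + 0.5045·0.0000] = 0.0000
Node 0 (S = 110): V_0 = e^(−0.08)·[0.4955·27.6598 + 0.5045·0.0000] = 12.6509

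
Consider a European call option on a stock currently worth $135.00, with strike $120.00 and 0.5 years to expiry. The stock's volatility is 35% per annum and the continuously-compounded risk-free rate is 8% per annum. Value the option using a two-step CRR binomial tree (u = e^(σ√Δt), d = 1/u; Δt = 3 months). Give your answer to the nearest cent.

$25.35

CRR parameters: u = e^(σ√Δt) = e^(0.35·√0.25) = 1.1912, d = 1/u = 0.8395
Per-period rate: rΔt = 0.08·0.25 = 0.02, so R = e^0.02 = 1.0202
Risk-neutral probability p = (e^0.02 − 0.8395)/(1.1912 − 0.8395) = 0.1807/0.3518 = 0.5138
Terminal stock prices: S_uu = 191.6, S_ud = 135, S_dd = 95.13
Terminal payoffs (S − K): max(71.57, 0) = 71.57, max(15, 0) = 15, max(-24.87, 0) = 0
Node u (S = 160.8): V_u = e^(−0.02)·[0.5138·71.5741 + 0.4862·15.0000] = 43.1944
Node d (S = 113.3): V_d = e^(−0.02)·[0.5138·15.0000 + 0.4862·0.0000] = 7.5542
Node 0 (S = 135): V_0 = e^(−0.02)·[0.5138·43.1944 + 0.4862·7.5542] = 25.3534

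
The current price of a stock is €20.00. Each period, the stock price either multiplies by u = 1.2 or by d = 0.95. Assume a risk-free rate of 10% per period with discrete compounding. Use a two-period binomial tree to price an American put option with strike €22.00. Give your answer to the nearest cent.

€2.00

Risk-neutral probability p = (1 + 0.1 − 0.95)/(1.2 − 0.95) = 0.1500/0.2500 = 0.6000
Terminal stock prices: S_uu = 28.8, S_ud = 22.8, S_dd = 18.05
Terminal payoffs (K − S): max(-6.8, 0) = 0, max(-0.8, 0) = 0, max(3.95, 0) = 3.95
Node u (S = 24): continuation = 1/1.1·[0.6000·0.0000 + 0.4000·0.0000] = 0.0000; exercise value = 0.0000 ≤ continuation, so V_u = 0.0000
Node d (S = 19): continuation = 1/1.1·[0.6000·0.0000 + 0.4000·3.9500] = 1.4364; exercise value = 3.0000 > continuation, so V_d = 3.0000 (exercise)
Node 0 (S = 20): continuation = 1/1.1·[0.6000·0.0000 + 0.4000·3.0000] = 1.0909; exercise value = 2.0000 > continuation, so V_0 = 2.0000 (exercise)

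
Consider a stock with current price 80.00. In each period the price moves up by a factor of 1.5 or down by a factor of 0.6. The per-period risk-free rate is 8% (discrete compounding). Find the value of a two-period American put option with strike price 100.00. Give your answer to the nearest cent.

28.44

Risk-neutral probability p = (1 + 0.08 − 0.6)/(1.5 − 0.6) = 0.4800/0.9000 = 0.5333
Terminal stock prices: S_uu = 180, S_ud = 72, S_dd = 28.8
Terminal payoffs (K − S): max(-80, 0) = 0, max(28, 0) = 28, max(71.2, 0) = 71.2
Node u (S = 120): continuation = 1/1.08·[0.5333·0.0000 + 0.4667·28.0000] = 12.0988; exercise value = 0.0000 ≤ continuation, so V_u = 12.0988
Node d (S = 48): continuation = 1/1.08·[0.5333·28.0000 + 0.4667·71.2000] = 44.5926; exercise value = 52.0000 > continuation, so V_d = 52.0000 (exercise)
Node 0 (S = 80): continuation = 1/1.08·[0.5333·12.0988 + 0.4667·52.0000] = 28.4438; exercise value = 20.0000 ≤ continuation, so V_0 = 28.4438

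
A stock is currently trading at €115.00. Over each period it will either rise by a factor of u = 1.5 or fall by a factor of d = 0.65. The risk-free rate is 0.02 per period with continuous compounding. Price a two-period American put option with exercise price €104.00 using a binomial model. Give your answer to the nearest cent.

Risk-neutral probability p = (e^0.02 − 0.65)/(1.5 − 0.65) = 0.3702/0.8500 = 0.4355
Terminal stock prices: S_uu = 258.8, S_ud = 112.1, S_dd = 48.59
Terminal payoffs (K − S): max(-154.8, 0) = 0, max(-8.125, 0) = 0, max(55.41, 0) = 55.41
Node u (S = 172.5): continuation = e^(−0.02)·[0.4355·0.0000 + 0.5645·0.0000] = 0.0000; exercise value = 0.0000 ≤ continuation, so V_u = 0.0000
Node d (S = 74.75): continuation = e^(−0.02)·[0.4355·0.0000 + 0.5645·55.4125] = 30.6593; exercise value = 29.2500 ≤ continuation, so V_d = 30.6593
Node 0 (S = 115): continuation = e^(−0.02)·[0.4355·0.0000 + 0.5645·30.6593] = 16.9635; exercise value = 0.0000 ≤ continuation, so V_0 = 16.9635

€16.96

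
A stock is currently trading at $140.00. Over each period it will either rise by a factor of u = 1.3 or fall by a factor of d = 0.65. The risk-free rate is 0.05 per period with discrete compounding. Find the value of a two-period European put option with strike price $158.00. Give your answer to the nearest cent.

$30.31

Risk-neutral probability p = (1 + 0.05 − 0.65)/(1.3 − 0.65) = 0.4000/0.6500 = 0.6154
Terminal stock prices: S_uu = 236.6, S_ud = 118.3, S_dd = 59.15
Terminal payoffs (K − S): max(-78.6, 0) = 0, max(39.7, 0) = 39.7, max(98.85, 0) = 98.85
Node u (S = 182): V_u = 1/1.05·[0.6154·0.0000 + 0.3846·39.7000] = 14.5421
Node d (S = 91): V_d = 1/1.05·[0.6154·39.7000 + 0.3846·98.8500] = 59.4762
Node 0 (S = 140): V_0 = 1/1.05·[0.6154·14.5421 + 0.3846·59.4762] = 30.3090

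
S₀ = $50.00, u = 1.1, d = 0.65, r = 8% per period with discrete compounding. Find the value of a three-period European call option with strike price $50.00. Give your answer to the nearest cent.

Risk-neutral probability p = (1 + 0.08 − 0.65)/(1.1 − 0.65) = 0.4300/0.4500 = 0.9556
Terminal stock prices: S_uuu = 66.55, S_uud = 39.33, S_udd = 23.24, S_ddd = 13.73
Terminal payoffs (S − K): max(16.55, 0) = 16.55, max(-10.67, 0) = 0, max(-26.76, 0) = 0, max(-36.27, 0) = 0
Node uu (S = 60.5): V_uu = 1/1.08·[0.9556·16.5500 + 0.0444·0.0000] = 14.6430
Node ud (S = 35.75): V_ud = 1/1.08·[0.9556·0.0000 + 0.0444·0.0000] = 0.0000
Node dd (S = 21.13): V_dd = 1/1.08·[0.9556·0.0000 + 0.0444·0.0000] = 0.0000
Node u (S = 55): V_u = 1/1.08·[0.9556·14.6430 + 0.0444·0.0000] = 12.9557
Node d (S = 32.5): V_d = 1/1.08·[0.9556·0.0000 + 0.0444·0.0000] = 0.0000
Node 0 (S = 50): V_0 = 1/1.08·[0.9556·12.9557 + 0.0444·0.0000] = 11.4629

$11.46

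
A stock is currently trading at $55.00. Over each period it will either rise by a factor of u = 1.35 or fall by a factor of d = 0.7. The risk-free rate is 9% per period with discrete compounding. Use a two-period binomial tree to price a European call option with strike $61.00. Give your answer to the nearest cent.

Risk-neutral probability p = (1 + 0.09 − 0.7)/(1.35 − 0.7) = 0.3900/0.6500 = 0.6000
Terminal stock prices: S_uu = 100.2, S_ud = 51.97, S_dd = 26.95
Terminal payoffs (S − K): max(39.24, 0) = 39.24, max(-9.025, 0) = 0, max(-34.05, 0) = 0
Node u (S = 74.25): V_u = 1/1.09·[0.6000·39.2375 + 0.4000·0.0000] = 21.5986
Node d (S = 38.5): V_d = 1/1.09·[0.6000·0.0000 + 0.4000·0.0000] = 0.0000
Node 0 (S = 55): V_0 = 1/1.09·[0.6000·21.5986 + 0.4000·0.0000] = 11.8892

$11.89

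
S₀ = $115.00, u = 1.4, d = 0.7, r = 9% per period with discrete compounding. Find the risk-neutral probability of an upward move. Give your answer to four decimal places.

Risk-neutral probability p = (1 + 0.09 − 0.7)/(1.4 − 0.7) = 0.3900/0.7000 = 0.5571

p = 0.5571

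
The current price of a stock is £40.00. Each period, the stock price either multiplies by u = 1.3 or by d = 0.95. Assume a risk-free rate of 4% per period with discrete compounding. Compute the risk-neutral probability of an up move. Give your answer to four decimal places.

Risk-neutral probability p = (1 + 0.04 − 0.95)/(1.3 − 0.95) = 0.0900/0.3500 = 0.2571

p = 0.2571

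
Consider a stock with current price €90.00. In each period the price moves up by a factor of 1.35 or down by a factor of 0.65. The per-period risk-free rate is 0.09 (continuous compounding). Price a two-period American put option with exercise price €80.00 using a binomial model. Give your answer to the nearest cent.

Risk-neutral probability p = (e^0.09 − 0.65)/(1.35 − 0.65) = 0.4442/0.7000 = 0.6345
Terminal stock prices: S_uu = 164, S_ud = 78.98, S_dd = 38.03
Terminal payoffs (K − S): max(-84.03, 0) = 0, max(1.025, 0) = 1.025, max(41.97, 0) = 41.97
Node u (S = 121.5): continuation = e^(−0.09)·[0.6345·0.0000 + 0.3655·1.0250] = 0.3424; exercise value = 0.0000 ≤ continuation, so V_u = 0.3424
Node d (S = 58.5): continuation = e^(−0.09)·[0.6345·1.0250 + 0.3655·41.9750] = 14.6145; exercise value = 21.5000 > continuation, so V_d = 21.5000 (exercise)
Node 0 (S = 90): continuation = e^(−0.09)·[0.6345·0.3424 + 0.3655·21.5000] = 7.3798; exercise value = 0.0000 ≤ continuation, so V_0 = 7.3798

€7.38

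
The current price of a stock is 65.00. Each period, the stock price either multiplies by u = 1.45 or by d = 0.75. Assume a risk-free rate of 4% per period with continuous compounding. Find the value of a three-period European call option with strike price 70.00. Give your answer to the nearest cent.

16.87

Risk-neutral probability p = (e^0.04 − 0.75)/(1.45 − 0.75) = 0.2908/0.7000 = 0.4154
Terminal stock prices: S_uuu = 198.2, S_uud = 102.5, S_udd = 53.02, S_ddd = 27.42
Terminal payoffs (S − K): max(128.2, 0) = 128.2, max(32.5, 0) = 32.5, max(-16.98, 0) = 0, max(-42.58, 0) = 0
Node uu (S = 136.7): V_uu = e^(−0.04)·[0.4154·128.1606 + 0.5846·32.4969] = 69.4072
Node ud (S = 70.69): V_ud = e^(−0.04)·[0.4154·32.4969 + 0.5846·0.0000] = 12.9713
Node dd (S = 36.56): V_dd = e^(−0.04)·[0.4154·0.0000 + 0.5846·0.0000] = 0.0000
Node u (S = 94.25): V_u = e^(−0.04)·[0.4154·69.4072 + 0.5846·12.9713] = 34.9893
Node d (S = 48.75): V_d = e^(−0.04)·[0.4154·12.9713 + 0.5846·0.0000] = 5.1775
Node 0 (S = 65): V_0 = e^(−0.04)·[0.4154·34.9893 + 0.5846·5.1775] = 16.8740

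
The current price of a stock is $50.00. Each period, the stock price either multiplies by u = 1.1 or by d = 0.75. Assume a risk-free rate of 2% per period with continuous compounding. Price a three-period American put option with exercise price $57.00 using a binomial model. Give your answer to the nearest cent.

Risk-neutral probability p = (e^0.02 − 0.75)/(1.1 − 0.75) = 0.2702/0.3500 = 0.7720
Terminal stock prices: S_uuu = 66.55, S_uud = 45.38, S_udd = 30.94, S_ddd = 21.09
Terminal payoffs (K − S): max(-9.55, 0) = 0, max(11.62, 0) = 11.62, max(26.06, 0) = 26.06, max(35.91, 0) = 35.91
Node uu (S = 60.5): continuation = e^(−0.02)·[0.7720·0.0000 + 0.2280·11.6250] = 2.5980; exercise value = 0.0000 ≤ continuation, so V_uu = 2.5980
Node ud (S = 41.25): continuation = e^(−0.02)·[0.7720·11.6250 + 0.2280·26.0625] = 14.6213; exercise value = 15.7500 > continuation, so V_ud = 15.7500 (exercise)
Node dd (S = 28.12): continuation = e^(−0.02)·[0.7720·26.0625 + 0.2280·35.9062] = 27.7463; exercise value = 28.8750 > continuation, so V_dd = 28.8750 (exercise)
Node u (S = 55): continuation = e^(−0.02)·[0.7720·2.5980 + 0.2280·15.7500] = 5.4858; exercise value = 2.0000 ≤ continuation, so V_u = 5.4858
Node d (S = 37.5): continuation = e^(−0.02)·[0.7720·15.7500 + 0.2280·28.8750] = 18.3713; exercise value = 19.5000 > continuation, so V_d = 19.5000 (exercise)
Node 0 (S = 50): continuation = e^(−0.02)·[0.7720·5.4858 + 0.2280·19.5000] = 8.5091; exercise value = 7.0000 ≤ continuation, so V_0 = 8.5091

$8.51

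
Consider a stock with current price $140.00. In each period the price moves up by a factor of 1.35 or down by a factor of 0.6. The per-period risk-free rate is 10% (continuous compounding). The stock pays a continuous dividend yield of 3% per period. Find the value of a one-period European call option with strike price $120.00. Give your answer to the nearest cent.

Per-period risk-free factor R = e^0.1 = 1.1052; dividend-adjusted growth = e^(0.1−0.03) = 1.0725.
Risk-neutral probability p = (1.0725 − 0.6)/(1.35 − 0.6) = 0.4725/0.7500 = 0.6300
Terminal stock prices: S_u = 189, S_d = 84
Terminal payoffs (S − K): max(69, 0) = 69, max(-36, 0) = 0
Node 0 (S = 140): V_0 = e^(−0.1)·[0.6300·69.0000 + 0.3700·0.0000] = 39.3340

$39.33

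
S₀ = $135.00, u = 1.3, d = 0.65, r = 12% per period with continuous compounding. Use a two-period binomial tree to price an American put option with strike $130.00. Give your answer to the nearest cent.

Risk-neutral probability p = (e^0.12 − 0.65)/(1.3 − 0.65) = 0.4775/0.6500 = 0.7346
Terminal stock prices: S_uu = 228.2, S_ud = 114.1, S_dd = 57.04
Terminal payoffs (K − S): max(-98.15, 0) = 0, max(15.92, 0) = 15.92, max(72.96, 0) = 72.96
Node u (S = 175.5): continuation = e^(−0.12)·[0.7346·0.0000 + 0.2654·15.9250] = 3.7484; exercise value = 0.0000 ≤ continuation, so V_u = 3.7484
Node d (S = 87.75): continuation = e^(−0.12)·[0.7346·15.9250 + 0.2654·72.9625] = 27.5497; exercise value = 42.2500 > continuation, so V_d = 42.2500 (exercise)
Node 0 (S = 135): continuation = e^(−0.12)·[0.7346·3.7484 + 0.2654·42.2500] = 12.3870; exercise value = 0.0000 ≤ continuation, so V_0 = 12.3870

$12.39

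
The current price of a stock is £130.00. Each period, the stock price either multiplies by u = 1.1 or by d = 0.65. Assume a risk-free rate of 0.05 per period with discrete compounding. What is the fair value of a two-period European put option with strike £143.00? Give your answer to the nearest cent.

£9.95

Risk-neutral probability p = (1 + 0.05 − 0.65)/(1.1 − 0.65) = 0.4000/0.4500 = 0.8889
Terminal stock prices: S_uu = 157.3, S_ud = 92.95, S_dd = 54.93
Terminal payoffs (K − S): max(-14.3, 0) = 0, max(50.05, 0) = 50.05, max(88.07, 0) = 88.07
Node u (S = 143): V_u = 1/1.05·[0.8889·0.0000 + 0.1111·50.0500] = 5.2963
Node d (S = 84.5): V_d = 1/1.05·[0.8889·50.0500 + 0.1111·88.0750] = 51.6905
Node 0 (S = 130): V_0 = 1/1.05·[0.8889·5.2963 + 0.1111·51.6905] = 9.9535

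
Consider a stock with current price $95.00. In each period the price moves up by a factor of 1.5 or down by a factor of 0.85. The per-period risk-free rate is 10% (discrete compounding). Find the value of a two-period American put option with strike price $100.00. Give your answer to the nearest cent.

$10.77

Risk-neutral probability p = (1 + 0.1 − 0.85)/(1.5 − 0.85) = 0.2500/0.6500 = 0.3846
Terminal stock prices: S_uu = 213.8, S_ud = 121.1, S_dd = 68.64
Terminal payoffs (K − S): max(-113.8, 0) = 0, max(-21.12, 0) = 0, max(31.36, 0) = 31.36
Node u (S = 142.5): continuation = 1/1.1·[0.3846·0.0000 + 0.6154·0.0000] = 0.0000; exercise value = 0.0000 ≤ continuation, so V_u = 0.0000
Node d (S = 80.75): continuation = 1/1.1·[0.3846·0.0000 + 0.6154·31.3625] = 17.5455; exercise value = 19.2500 > continuation, so V_d = 19.2500 (exercise)
Node 0 (S = 95): continuation = 1/1.1·[0.3846·0.0000 + 0.6154·19.2500] = 10.7692; exercise value = 5.0000 ≤ continuation, so V_0 = 10.7692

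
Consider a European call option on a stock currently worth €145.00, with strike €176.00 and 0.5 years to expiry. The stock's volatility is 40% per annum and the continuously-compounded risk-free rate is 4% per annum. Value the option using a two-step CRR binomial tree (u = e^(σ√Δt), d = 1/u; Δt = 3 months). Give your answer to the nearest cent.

CRR parameters: u = e^(σ√Δt) = e^(0.4·√0.25) = 1.2214, d = 1/u = 0.8187
Per-period rate: rΔt = 0.04·0.25 = 0.01, so R = e^0.01 = 1.0101
Risk-neutral probability p = (e^0.01 − 0.8187)/(1.2214 − 0.8187) = 0.1913/0.4027 = 0.4751
Terminal stock prices: S_uu = 216.3, S_ud = 145, S_dd = 97.2
Terminal payoffs (S − K): max(40.31, 0) = 40.31, max(-31, 0) = 0, max(-78.8, 0) = 0
Node u (S = 177.1): V_u = e^(−0.01)·[0.4751·40.3146 + 0.5249·0.0000] = 18.9639
Node d (S = 118.7): V_d = e^(−0.01)·[0.4751·0.0000 + 0.5249·0.0000] = 0.0000
Node 0 (S = 145): V_0 = e^(−0.01)·[0.4751·18.9639 + 0.5249·0.0000] = 8.9205

€8.92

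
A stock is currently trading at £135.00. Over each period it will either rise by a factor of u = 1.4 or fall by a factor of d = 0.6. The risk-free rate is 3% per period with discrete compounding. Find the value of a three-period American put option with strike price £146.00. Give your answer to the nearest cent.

Risk-neutral probability p = (1 + 0.03 − 0.6)/(1.4 − 0.6) = 0.4300/0.8000 = 0.5375
Terminal stock prices: S_uuu = 370.4, S_uud = 158.8, S_udd = 68.04, S_ddd = 29.16
Terminal payoffs (K − S): max(-224.4, 0) = 0, max(-12.76, 0) = 0, max(77.96, 0) = 77.96, max(116.8, 0) = 116.8
Node uu (S = 264.6): continuation = 1/1.03·[0.5375·0.0000 + 0.4625·0.0000] = 0.0000; exercise value = 0.0000 ≤ continuation, so V_uu = 0.0000
Node ud (S = 113.4): continuation = 1/1.03·[0.5375·0.0000 + 0.4625·77.9600] = 35.0063; exercise value = 32.6000 ≤ continuation, so V_ud = 35.0063
Node dd (S = 48.6): continuation = 1/1.03·[0.5375·77.9600 + 0.4625·116.8400] = 93.1476; exercise value = 97.4000 > continuation, so V_dd = 97.4000 (exercise)
Node u (S = 189): continuation = 1/1.03·[0.5375·0.0000 + 0.4625·35.0063] = 15.7189; exercise value = 0.0000 ≤ continuation, so V_u = 15.7189
Node d (S = 81): continuation = 1/1.03·[0.5375·35.0063 + 0.4625·97.4000] = 62.0033; exercise value = 65.0000 > continuation, so V_d = 65.0000 (exercise)
Node 0 (S = 135): continuation = 1/1.03·[0.5375·15.7189 + 0.4625·65.0000] = 37.3897; exercise value = 11.0000 ≤ continuation, so V_0 = 37.3897

£37.39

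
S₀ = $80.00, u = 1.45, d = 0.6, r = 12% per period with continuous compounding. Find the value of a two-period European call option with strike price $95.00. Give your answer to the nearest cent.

$22.18

Risk-neutral probability p = (e^0.12 − 0.6)/(1.45 − 0.6) = 0.5275/0.8500 = 0.6206
Terminal stock prices: S_uu = 168.2, S_ud = 69.6, S_dd = 28.8
Terminal payoffs (S − K): max(73.2, 0) = 73.2, max(-25.4, 0) = 0, max(-66.2, 0) = 0
Node u (S = 116): V_u = e^(−0.12)·[0.6206·73.2000 + 0.3794·0.0000] = 40.2899
Node d (S = 48): V_d = e^(−0.12)·[0.6206·0.0000 + 0.3794·0.0000] = 0.0000
Node 0 (S = 80): V_0 = e^(−0.12)·[0.6206·40.2899 + 0.3794·0.0000] = 22.1760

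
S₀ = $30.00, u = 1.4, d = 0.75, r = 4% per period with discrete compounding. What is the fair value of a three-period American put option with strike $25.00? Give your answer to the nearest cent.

Risk-neutral probability p = (1 + 0.04 − 0.75)/(1.4 − 0.75) = 0.2900/0.6500 = 0.4462
Terminal stock prices: S_uuu = 82.32, S_uud = 44.1, S_udd = 23.62, S_ddd = 12.66
Terminal payoffs (K − S): max(-57.32, 0) = 0, max(-19.1, 0) = 0, max(1.375, 0) = 1.375, max(12.34, 0) = 12.34
Node uu (S = 58.8): continuation = 1/1.04·[0.4462·0.0000 + 0.5538·0.0000] = 0.0000; exercise value = 0.0000 ≤ continuation, so V_uu = 0.0000
Node ud (S = 31.5): continuation = 1/1.04·[0.4462·0.0000 + 0.5538·1.3750] = 0.7322; exercise value = 0.0000 ≤ continuation, so V_ud = 0.7322
Node dd (S = 16.88): continuation = 1/1.04·[0.4462·1.3750 + 0.5538·12.3438] = 7.1635; exercise value = 8.1250 > continuation, so V_dd = 8.1250 (exercise)
Node u (S = 42): continuation = 1/1.04·[0.4462·0.0000 + 0.5538·0.7322] = 0.3900; exercise value = 0.0000 ≤ continuation, so V_u = 0.3900
Node d (S = 22.5): continuation = 1/1.04·[0.4462·0.7322 + 0.5538·8.1250] = 4.6411; exercise value = 2.5000 ≤ continuation, so V_d = 4.6411
Node 0 (S = 30): continuation = 1/1.04·[0.4462·0.3900 + 0.5538·4.6411] = 2.6389; exercise value = 0.0000 ≤ continuation, so V_0 = 2.6389

$2.64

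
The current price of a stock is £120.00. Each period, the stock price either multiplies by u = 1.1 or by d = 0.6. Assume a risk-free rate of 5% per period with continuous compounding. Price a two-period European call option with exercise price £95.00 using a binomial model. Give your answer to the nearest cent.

£37.00

Risk-neutral probability p = (e^0.05 − 0.6)/(1.1 − 0.6) = 0.4513/0.5000 = 0.9025
Terminal stock prices: S_uu = 145.2, S_ud = 79.2, S_dd = 43.2
Terminal payoffs (S − K): max(50.2, 0) = 50.2, max(-15.8, 0) = 0, max(-51.8, 0) = 0
Node u (S = 132): V_u = e^(−0.05)·[0.9025·50.2000 + 0.0975·0.0000] = 43.0979
Node d (S = 72): V_d = e^(−0.05)·[0.9025·0.0000 + 0.0975·0.0000] = 0.0000
Node 0 (S = 120): V_0 = e^(−0.05)·[0.9025·43.0979 + 0.0975·0.0000] = 37.0006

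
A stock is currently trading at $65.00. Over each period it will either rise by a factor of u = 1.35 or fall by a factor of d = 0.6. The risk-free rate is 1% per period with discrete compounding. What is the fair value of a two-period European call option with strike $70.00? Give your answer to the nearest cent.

$14.20

Risk-neutral probability p = (1 + 0.01 − 0.6)/(1.35 − 0.6) = 0.4100/0.7500 = 0.5467
Terminal stock prices: S_uu = 118.5, S_ud = 52.65, S_dd = 23.4
Terminal payoffs (S − K): max(48.46, 0) = 48.46, max(-17.35, 0) = 0, max(-46.6, 0) = 0
Node u (S = 87.75): V_u = 1/1.01·[0.5467·48.4625 + 0.4533·0.0000] = 26.2305
Node d (S = 39): V_d = 1/1.01·[0.5467·0.0000 + 0.4533·0.0000] = 0.0000
Node 0 (S = 65): V_0 = 1/1.01·[0.5467·26.2305 + 0.4533·0.0000] = 14.1974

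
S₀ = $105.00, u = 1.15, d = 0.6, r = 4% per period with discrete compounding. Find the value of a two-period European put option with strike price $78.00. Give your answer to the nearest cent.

$3.13

Risk-neutral probability p = (1 + 0.04 − 0.6)/(1.15 − 0.6) = 0.4400/0.5500 = 0.8000
Terminal stock prices: S_uu = 138.9, S_ud = 72.45, S_dd = 37.8
Terminal payoffs (K − S): max(-60.86, 0) = 0, max(5.55, 0) = 5.55, max(40.2, 0) = 40.2
Node u (S = 120.7): V_u = 1/1.04·[0.8000·0.0000 + 0.2000·5.5500] = 1.0673
Node d (S = 63): V_d = 1/1.04·[0.8000·5.5500 + 0.2000·40.2000] = 12.0000
Node 0 (S = 105): V_0 = 1/1.04·[0.8000·1.0673 + 0.2000·12.0000] = 3.1287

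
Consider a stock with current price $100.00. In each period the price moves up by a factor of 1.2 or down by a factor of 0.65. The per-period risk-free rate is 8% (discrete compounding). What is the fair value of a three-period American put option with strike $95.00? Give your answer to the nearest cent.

Risk-neutral probability p = (1 + 0.08 − 0.65)/(1.2 − 0.65) = 0.4300/0.5500 = 0.7818
Terminal stock prices: S_uuu = 172.8, S_uud = 93.6, S_udd = 50.7, S_ddd = 27.46
Terminal payoffs (K − S): max(-77.8, 0) = 0, max(1.4, 0) = 1.4, max(44.3, 0) = 44.3, max(67.54, 0) = 67.54
Node uu (S = 144): continuation = 1/1.08·[0.7818·0.0000 + 0.2182·1.4000] = 0.2828; exercise value = 0.0000 ≤ continuation, so V_uu = 0.2828
Node ud (S = 78): continuation = 1/1.08·[0.7818·1.4000 + 0.2182·44.3000] = 9.9630; exercise value = 17.0000 > continuation, so V_ud = 17.0000 (exercise)
Node dd (S = 42.25): continuation = 1/1.08·[0.7818·44.3000 + 0.2182·67.5375] = 45.7130; exercise value = 52.7500 > continuation, so V_dd = 52.7500 (exercise)
Node u (S = 120): continuation = 1/1.08·[0.7818·0.2828 + 0.2182·17.0000] = 3.6391; exercise value = 0.0000 ≤ continuation, so V_u = 3.6391
Node d (S = 65): continuation = 1/1.08·[0.7818·17.0000 + 0.2182·52.7500] = 22.9630; exercise value = 30.0000 > continuation, so V_d = 30.0000 (exercise)
Node 0 (S = 100): continuation = 1/1.08·[0.7818·3.6391 + 0.2182·30.0000] = 8.6950; exercise value = 0.0000 ≤ continuation, so V_0 = 8.6950

$8.69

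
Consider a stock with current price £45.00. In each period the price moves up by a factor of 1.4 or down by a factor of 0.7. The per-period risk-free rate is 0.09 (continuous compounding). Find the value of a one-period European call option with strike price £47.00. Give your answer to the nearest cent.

£8.23

Risk-neutral probability p = (e^0.09 − 0.7)/(1.4 − 0.7) = 0.3942/0.7000 = 0.5631
Terminal stock prices: S_u = 63, S_d = 31.5
Terminal payoffs (S − K): max(16, 0) = 16, max(-15.5, 0) = 0
Node 0 (S = 45): V_0 = e^(−0.09)·[0.5631·16.0000 + 0.4369·0.0000] = 8.2342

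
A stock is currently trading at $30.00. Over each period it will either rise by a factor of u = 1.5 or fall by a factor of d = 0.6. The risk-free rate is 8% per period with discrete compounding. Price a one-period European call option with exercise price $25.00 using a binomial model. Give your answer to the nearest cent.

Risk-neutral probability p = (1 + 0.08 − 0.6)/(1.5 − 0.6) = 0.4800/0.9000 = 0.5333
Terminal stock prices: S_u = 45, S_d = 18
Terminal payoffs (S − K): max(20, 0) = 20, max(-7, 0) = 0
Node 0 (S = 30): V_0 = 1/1.08·[0.5333·20.0000 + 0.4667·0.0000] = 9.8765

$9.88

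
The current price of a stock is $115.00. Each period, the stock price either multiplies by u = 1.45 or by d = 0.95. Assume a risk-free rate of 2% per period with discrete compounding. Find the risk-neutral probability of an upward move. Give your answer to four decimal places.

Risk-neutral probability p = (1 + 0.02 − 0.95)/(1.45 − 0.95) = 0.0700/0.5000 = 0.1400

p = 0.1400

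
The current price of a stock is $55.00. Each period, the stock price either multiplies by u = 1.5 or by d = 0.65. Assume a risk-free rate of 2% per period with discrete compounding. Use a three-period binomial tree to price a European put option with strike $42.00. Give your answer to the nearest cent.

$7.37

Risk-neutral probability p = (1 + 0.02 − 0.65)/(1.5 − 0.65) = 0.3700/0.8500 = 0.4353
Terminal stock prices: S_uuu = 185.6, S_uud = 80.44, S_udd = 34.86, S_ddd = 15.1
Terminal payoffs (K − S): max(-143.6, 0) = 0, max(-38.44, 0) = 0, max(7.144, 0) = 7.144, max(26.9, 0) = 26.9
Node uu (S = 123.8): V_uu = 1/1.02·[0.4353·0.0000 + 0.5647·0.0000] = 0.0000
Node ud (S = 53.62): V_ud = 1/1.02·[0.4353·0.0000 + 0.5647·7.1437] = 3.9550
Node dd (S = 23.24): V_dd = 1/1.02·[0.4353·7.1437 + 0.5647·26.8956] = 17.9390
Node u (S = 82.5): V_u = 1/1.02·[0.4353·0.0000 + 0.5647·3.9550] = 2.1896
Node d (S = 35.75): V_d = 1/1.02·[0.4353·3.9550 + 0.5647·17.9390] = 11.6194
Node 0 (S = 55): V_0 = 1/1.02·[0.4353·2.1896 + 0.5647·11.6194] = 7.3674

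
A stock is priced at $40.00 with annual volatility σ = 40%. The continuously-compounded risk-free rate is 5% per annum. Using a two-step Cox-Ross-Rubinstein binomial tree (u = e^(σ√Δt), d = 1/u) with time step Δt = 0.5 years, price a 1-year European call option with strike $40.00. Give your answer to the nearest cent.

$6.50

CRR parameters: u = e^(σ√Δt) = e^(0.4·√0.5) = 1.3269, d = 1/u = 0.7536
Per-period rate: rΔt = 0.05·0.5 = 0.025, so R = e^0.025 = 1.0253
Risk-neutral probability p = (e^0.025 − 0.7536)/(1.3269 − 0.7536) = 0.2717/0.5733 = 0.4739
Terminal stock prices: S_uu = 70.43, S_ud = 40, S_dd = 22.72
Terminal payoffs (S − K): max(30.43, 0) = 30.43, max(0, 0) = 0, max(-17.28, 0) = 0
Node u (S = 53.08): V_u = e^(−0.025)·[0.4739·30.4262 + 0.5261·0.0000] = 14.0635
Node d (S = 30.15): V_d = e^(−0.025)·[0.4739·0.0000 + 0.5261·0.0000] = 0.0000
Node 0 (S = 40): V_0 = e^(−0.025)·[0.4739·14.0635 + 0.5261·0.0000] = 6.5004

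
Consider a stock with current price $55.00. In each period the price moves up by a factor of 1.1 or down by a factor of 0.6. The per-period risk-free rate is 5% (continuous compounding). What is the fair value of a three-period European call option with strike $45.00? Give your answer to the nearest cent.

Risk-neutral probability p = (e^0.05 − 0.6)/(1.1 − 0.6) = 0.4513/0.5000 = 0.9025
Terminal stock prices: S_uuu = 73.21, S_uud = 39.93, S_udd = 21.78, S_ddd = 11.88
Terminal payoffs (S − K): max(28.21, 0) = 28.21, max(-5.07, 0) = 0, max(-23.22, 0) = 0, max(-33.12, 0) = 0
Node uu (S = 66.55): V_uu = e^(−0.05)·[0.9025·28.2050 + 0.0975·0.0000] = 24.2147
Node ud (S = 36.3): V_ud = e^(−0.05)·[0.9025·0.0000 + 0.0975·0.0000] = 0.0000
Node dd (S = 19.8): V_dd = e^(−0.05)·[0.9025·0.0000 + 0.0975·0.0000] = 0.0000
Node u (S = 60.5): V_u = e^(−0.05)·[0.9025·24.2147 + 0.0975·0.0000] = 20.7889
Node d (S = 33): V_d = e^(−0.05)·[0.9025·0.0000 + 0.0975·0.0000] = 0.0000
Node 0 (S = 55): V_0 = e^(−0.05)·[0.9025·20.7889 + 0.0975·0.0000] = 17.8478

$17.85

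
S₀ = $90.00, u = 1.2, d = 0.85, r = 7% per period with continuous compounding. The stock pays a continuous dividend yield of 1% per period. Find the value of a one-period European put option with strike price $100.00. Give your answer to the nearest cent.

$8.65

Per-period risk-free factor R = e^0.07 = 1.0725; dividend-adjusted growth = e^(0.07−0.01) = 1.0618.
Risk-neutral probability p = (1.0618 − 0.85)/(1.2 − 0.85) = 0.2118/0.3500 = 0.6052
Terminal stock prices: S_u = 108, S_d = 76.5
Terminal payoffs (K − S): max(-8, 0) = 0, max(23.5, 0) = 23.5
Node 0 (S = 90): V_0 = e^(−0.07)·[0.6052·0.0000 + 0.3948·23.5000] = 8.6495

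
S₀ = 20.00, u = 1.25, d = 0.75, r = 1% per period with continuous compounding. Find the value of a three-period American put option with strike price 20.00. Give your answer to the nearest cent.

Risk-neutral probability p = (e^0.01 − 0.75)/(1.25 − 0.75) = 0.2601/0.5000 = 0.5201
Terminal stock prices: S_uuu = 39.06, S_uud = 23.44, S_udd = 14.06, S_ddd = 8.438
Terminal payoffs (K − S): max(-19.06, 0) = 0, max(-3.438, 0) = 0, max(5.938, 0) = 5.938, max(11.56, 0) = 11.56
Node uu (S = 31.25): continuation = e^(−0.01)·[0.5201·0.0000 + 0.4799·0.0000] = 0.0000; exercise value = 0.0000 ≤ continuation, so V_uu = 0.0000
Node ud (S = 18.75): continuation = e^(−0.01)·[0.5201·0.0000 + 0.4799·5.9375] = 2.8211; exercise value = 1.2500 ≤ continuation, so V_ud = 2.8211
Node dd (S = 11.25): continuation = e^(−0.01)·[0.5201·5.9375 + 0.4799·11.5625] = 8.5510; exercise value = 8.7500 > continuation, so V_dd = 8.7500 (exercise)
Node u (S = 25): continuation = e^(−0.01)·[0.5201·0.0000 + 0.4799·2.8211] = 1.3404; exercise value = 0.0000 ≤ continuation, so V_u = 1.3404
Node d (S = 15): continuation = e^(−0.01)·[0.5201·2.8211 + 0.4799·8.7500] = 5.6100; exercise value = 5.0000 ≤ continuation, so V_d = 5.6100
Node 0 (S = 20): continuation = e^(−0.01)·[0.5201·1.3404 + 0.4799·5.6100] = 3.3556; exercise value = 0.0000 ≤ continuation, so V_0 = 3.3556

3.36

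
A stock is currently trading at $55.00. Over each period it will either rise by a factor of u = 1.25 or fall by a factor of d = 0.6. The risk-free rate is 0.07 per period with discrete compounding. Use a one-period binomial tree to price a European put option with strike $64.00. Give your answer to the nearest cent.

Risk-neutral probability p = (1 + 0.07 − 0.6)/(1.25 − 0.6) = 0.4700/0.6500 = 0.7231
Terminal stock prices: S_u = 68.75, S_d = 33
Terminal payoffs (K − S): max(-4.75, 0) = 0, max(31, 0) = 31
Node 0 (S = 55): V_0 = 1/1.07·[0.7231·0.0000 + 0.2769·31.0000] = 8.0230

$8.02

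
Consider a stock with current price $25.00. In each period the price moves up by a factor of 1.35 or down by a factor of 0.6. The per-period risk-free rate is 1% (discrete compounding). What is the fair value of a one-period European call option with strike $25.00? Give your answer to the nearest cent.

$4.74

Risk-neutral probability p = (1 + 0.01 − 0.6)/(1.35 − 0.6) = 0.4100/0.7500 = 0.5467
Terminal stock prices: S_u = 33.75, S_d = 15
Terminal payoffs (S − K): max(8.75, 0) = 8.75, max(-10, 0) = 0
Node 0 (S = 25): V_0 = 1/1.01·[0.5467·8.7500 + 0.4533·0.0000] = 4.7360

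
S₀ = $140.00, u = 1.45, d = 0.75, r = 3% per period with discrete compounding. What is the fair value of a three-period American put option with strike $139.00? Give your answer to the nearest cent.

Risk-neutral probability p = (1 + 0.03 − 0.75)/(1.45 − 0.75) = 0.2800/0.7000 = 0.4000
Terminal stock prices: S_uuu = 426.8, S_uud = 220.8, S_udd = 114.2, S_ddd = 59.06
Terminal payoffs (K − S): max(-287.8, 0) = 0, max(-81.76, 0) = 0, max(24.81, 0) = 24.81, max(79.94, 0) = 79.94
Node uu (S = 294.4): continuation = 1/1.03·[0.4000·0.0000 + 0.6000·0.0000] = 0.0000; exercise value = 0.0000 ≤ continuation, so V_uu = 0.0000
Node ud (S = 152.2): continuation = 1/1.03·[0.4000·0.0000 + 0.6000·24.8125] = 14.4539; exercise value = 0.0000 ≤ continuation, so V_ud = 14.4539
Node dd (S = 78.75): continuation = 1/1.03·[0.4000·24.8125 + 0.6000·79.9375] = 56.2015; exercise value = 60.2500 > continuation, so V_dd = 60.2500 (exercise)
Node u (S = 203): continuation = 1/1.03·[0.4000·0.0000 + 0.6000·14.4539] = 8.4197; exercise value = 0.0000 ≤ continuation, so V_u = 8.4197
Node d (S = 105): continuation = 1/1.03·[0.4000·14.4539 + 0.6000·60.2500] = 40.7102; exercise value = 34.0000 ≤ continuation, so V_d = 40.7102
Node 0 (S = 140): continuation = 1/1.03·[0.4000·8.4197 + 0.6000·40.7102] = 26.9845; exercise value = 0.0000 ≤ continuation, so V_0 = 26.9845

$26.98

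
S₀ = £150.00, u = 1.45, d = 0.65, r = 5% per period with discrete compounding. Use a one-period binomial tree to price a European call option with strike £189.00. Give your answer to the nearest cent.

Risk-neutral probability p = (1 + 0.05 − 0.65)/(1.45 − 0.65) = 0.4000/0.8000 = 0.5000
Terminal stock prices: S_u = 217.5, S_d = 97.5
Terminal payoffs (S − K): max(28.5, 0) = 28.5, max(-91.5, 0) = 0
Node 0 (S = 150): V_0 = 1/1.05·[0.5000·28.5000 + 0.5000·0.0000] = 13.5714

£13.57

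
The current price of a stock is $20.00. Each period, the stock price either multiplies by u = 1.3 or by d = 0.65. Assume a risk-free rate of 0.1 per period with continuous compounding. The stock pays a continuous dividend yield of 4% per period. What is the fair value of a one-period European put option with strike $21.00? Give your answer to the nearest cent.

$2.65

Per-period risk-free factor R = e^0.1 = 1.1052; dividend-adjusted growth = e^(0.1−0.04) = 1.0618.
Risk-neutral probability p = (1.0618 − 0.65)/(1.3 − 0.65) = 0.4118/0.6500 = 0.6336
Terminal stock prices: S_u = 26, S_d = 13
Terminal payoffs (K − S): max(-5, 0) = 0, max(8, 0) = 8
Node 0 (S = 20): V_0 = e^(−0.1)·[0.6336·0.0000 + 0.3664·8.0000] = 2.6523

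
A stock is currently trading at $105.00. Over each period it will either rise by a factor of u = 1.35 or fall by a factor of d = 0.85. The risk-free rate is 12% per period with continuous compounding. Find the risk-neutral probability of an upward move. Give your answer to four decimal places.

p = 0.5550

Risk-neutral probability p = (e^0.12 − 0.85)/(1.35 − 0.85) = 0.2775/0.5000 = 0.5550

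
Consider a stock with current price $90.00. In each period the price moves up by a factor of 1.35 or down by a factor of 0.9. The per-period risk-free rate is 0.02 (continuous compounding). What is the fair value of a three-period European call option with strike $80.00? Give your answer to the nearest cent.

Risk-neutral probability p = (e^0.02 − 0.9)/(1.35 − 0.9) = 0.1202/0.4500 = 0.2671
Terminal stock prices: S_uuu = 221.4, S_uud = 147.6, S_udd = 98.42, S_ddd = 65.61
Terminal payoffs (S − K): max(141.4, 0) = 141.4, max(67.62, 0) = 67.62, max(18.42, 0) = 18.42, max(-14.39, 0) = 0
Node uu (S = 164): V_uu = e^(−0.02)·[0.2671·141.4338 + 0.7329·67.6225] = 85.6091
Node ud (S = 109.4): V_ud = e^(−0.02)·[0.2671·67.6225 + 0.7329·18.4150] = 30.9341
Node dd (S = 72.9): V_dd = e^(−0.02)·[0.2671·18.4150 + 0.7329·0.0000] = 4.8215
Node u (S = 121.5): V_u = e^(−0.02)·[0.2671·85.6091 + 0.7329·30.9341] = 44.6368
Node d (S = 81): V_d = e^(−0.02)·[0.2671·30.9341 + 0.7329·4.8215] = 11.5630
Node 0 (S = 90): V_0 = e^(−0.02)·[0.2671·44.6368 + 0.7329·11.5630] = 19.9936

$19.99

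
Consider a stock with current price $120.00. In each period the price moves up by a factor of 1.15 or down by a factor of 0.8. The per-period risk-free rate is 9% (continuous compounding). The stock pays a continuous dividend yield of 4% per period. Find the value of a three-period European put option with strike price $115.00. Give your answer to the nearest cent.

Per-period risk-free factor R = e^0.09 = 1.0942; dividend-adjusted growth = e^(0.09−0.04) = 1.0513.
Risk-neutral probability p = (1.0513 − 0.8)/(1.15 − 0.8) = 0.2513/0.3500 = 0.7179
Terminal stock prices: S_uuu = 182.5, S_uud = 127, S_udd = 88.32, S_ddd = 61.44
Terminal payoffs (K − S): max(-67.5, 0) = 0, max(-11.96, 0) = 0, max(26.68, 0) = 26.68, max(53.56, 0) = 53.56
Node uu (S = 158.7): V_uu = e^(−0.09)·[0.7179·0.0000 + 0.2821·0.0000] = 0.0000
Node ud (S = 110.4): V_ud = e^(−0.09)·[0.7179·0.0000 + 0.2821·26.6800] = 6.8782
Node dd (S = 76.8): V_dd = e^(−0.09)·[0.7179·26.6800 + 0.2821·53.5600] = 31.3135
Node u (S = 138): V_u = e^(−0.09)·[0.7179·0.0000 + 0.2821·6.8782] = 1.7732
Node d (S = 96): V_d = e^(−0.09)·[0.7179·6.8782 + 0.2821·31.3135] = 12.5857
Node 0 (S = 120): V_0 = e^(−0.09)·[0.7179·1.7732 + 0.2821·12.5857] = 4.4081

$4.41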